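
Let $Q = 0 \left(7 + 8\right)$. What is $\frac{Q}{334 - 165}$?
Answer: $0$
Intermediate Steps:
$Q = 0$ ($Q = 0 \cdot 15 = 0$)
$\frac{Q}{334 - 165} = \frac{0}{334 - 165} = \frac{0}{169} = 0 \cdot \frac{1}{169} = 0$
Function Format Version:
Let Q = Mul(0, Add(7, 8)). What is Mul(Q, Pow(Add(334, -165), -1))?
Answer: 0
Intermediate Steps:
Q = 0 (Q = Mul(0, 15) = 0)
Mul(Q, Pow(Add(334, -165), -1)) = Mul(0, Pow(Add(334, -165), -1)) = Mul(0, Pow(169, -1)) = Mul(0, Rational(1, 169)) = 0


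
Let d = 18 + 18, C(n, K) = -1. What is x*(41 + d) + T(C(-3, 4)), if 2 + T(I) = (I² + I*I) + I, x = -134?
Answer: -10319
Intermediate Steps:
d = 36
T(I) = -2 + I + 2*I² (T(I) = -2 + ((I² + I*I) + I) = -2 + ((I² + I²) + I) = -2 + (2*I² + I) = -2 + (I + 2*I²) = -2 + I + 2*I²)
x*(41 + d) + T(C(-3, 4)) = -134*(41 + 36) + (-2 - 1 + 2*(-1)²) = -134*77 + (-2 - 1 + 2*1) = -10318 + (-2 - 1 + 2) = -10318 - 1 = -10319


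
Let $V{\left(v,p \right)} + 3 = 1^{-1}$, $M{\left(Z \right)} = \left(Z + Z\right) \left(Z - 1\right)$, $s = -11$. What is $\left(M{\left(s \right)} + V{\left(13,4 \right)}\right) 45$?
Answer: $11790$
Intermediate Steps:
$M{\left(Z \right)} = 2 Z \left(-1 + Z\right)$
$V{\left(v,p \right)} = -2$ ($V{\left(v,p \right)} = -3 + 1^{-1} = -3 + 1 = -2$)
$\left(M{\left(s \right)} + V{\left(13,4 \right)}\right) 45 = \left(2 \left(-11\right) \left(-1 - 11\right) - 2\right) 45 = \left(2 \left(-11\right) \left(-12\right) - 2\right) 45 = \left(264 - 2\right) 45 = 262 \cdot 45 = 11790$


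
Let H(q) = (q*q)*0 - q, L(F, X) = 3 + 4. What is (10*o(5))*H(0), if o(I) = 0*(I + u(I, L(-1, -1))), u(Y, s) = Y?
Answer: 0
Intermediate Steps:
L(F, X) = 7
H(q) = -q (H(q) = q²*0 - q = 0 - q = -q)
o(I) = 0 (o(I) = 0*(I + I) = 0*(2*I) = 0)
(10*o(5))*H(0) = (10*0)*(-1*0) = 0*0 = 0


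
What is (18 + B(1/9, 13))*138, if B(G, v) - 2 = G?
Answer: 8326/3 ≈ 2775.3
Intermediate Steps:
B(G, v) = 2 + G
(18 + B(1/9, 13))*138 = (18 + (2 + 1/9))*138 = (18 + (2 + ⅑))*138 = (18 + 19/9)*138 = (181/9)*138 = 8326/3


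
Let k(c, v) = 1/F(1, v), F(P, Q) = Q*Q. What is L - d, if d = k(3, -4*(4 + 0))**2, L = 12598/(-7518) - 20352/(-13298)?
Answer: -237951278903/1637979979776 ≈ -0.14527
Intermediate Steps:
F(P, Q) = Q**2
k(c, v) = v**(-2) (k(c, v) = 1/(v**2) = v**(-2))
L = -3630467/24993591 (L = 12598*(-1/7518) - 20352*(-1/13298) = -6299/3759 + 10176/6649 = -3630467/24993591 ≈ -0.14526)
d = 1/65536 (d = ((-4*(4 + 0))**(-2))**2 = ((-4*4)**(-2))**2 = ((-16)**(-2))**2 = (1/256)**2 = 1/65536 ≈ 1.5259e-5)
L - d = -3630467/24993591 - 1*1/65536 = -3630467/24993591 - 1/65536 = -237951278903/1637979979776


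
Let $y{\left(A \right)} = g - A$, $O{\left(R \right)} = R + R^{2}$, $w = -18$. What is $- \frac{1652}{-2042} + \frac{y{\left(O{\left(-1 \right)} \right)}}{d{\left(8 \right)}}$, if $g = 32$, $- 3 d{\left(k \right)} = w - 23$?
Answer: $\frac{131882}{41861} \approx 3.1505$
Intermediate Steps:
$d{\left(k \right)} = \frac{41}{3}$ ($d{\left(k \right)} = - \frac{-18 - 23}{3} = \left(- \frac{1}{3}\right) \left(-41\right) = \frac{41}{3}$)
$y{\left(A \right)} = 32 - A$
$- \frac{1652}{-2042} + \frac{y{\left(O{\left(-1 \right)} \right)}}{d{\left(8 \right)}} = - \frac{1652}{-2042} + \frac{32 - - (1 - 1)}{\frac{41}{3}} = \left(-1652\right) \left(- \frac{1}{2042}\right) + \left(32 - \left(-1\right) 0\right) \frac{3}{41} = \frac{826}{1021} + \left(32 - 0\right) \frac{3}{41} = \frac{826}{1021} + \left(32 + 0\right) \frac{3}{41} = \frac{826}{1021} + 32 \cdot \frac{3}{41} = \frac{826}{1021} + \frac{96}{41} = \frac{131882}{41861}$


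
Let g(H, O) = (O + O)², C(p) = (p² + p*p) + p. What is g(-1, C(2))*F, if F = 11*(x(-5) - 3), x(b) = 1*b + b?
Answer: -57200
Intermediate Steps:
C(p) = p + 2*p² (C(p) = (p² + p²) + p = 2*p² + p = p + 2*p²)
x(b) = 2*b (x(b) = b + b = 2*b)
g(H, O) = 4*O² (g(H, O) = (2*O)² = 4*O²)
F = -143 (F = 11*(2*(-5) - 3) = 11*(-10 - 3) = 11*(-13) = -143)
g(-1, C(2))*F = (4*(2*(1 + 2*2))²)*(-143) = (4*(2*(1 + 4))²)*(-143) = (4*(2*5)²)*(-143) = (4*10²)*(-143) = (4*100)*(-143) = 400*(-143) = -57200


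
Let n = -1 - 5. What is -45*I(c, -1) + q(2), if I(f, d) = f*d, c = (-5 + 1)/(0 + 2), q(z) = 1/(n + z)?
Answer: -361/4 ≈ -90.250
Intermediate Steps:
n = -6
q(z) = 1/(-6 + z)
c = -2 (c = -4/2 = -4*½ = -2)
I(f, d) = d*f
-45*I(c, -1) + q(2) = -(-45)*(-2) + 1/(-6 + 2) = -45*2 + 1/(-4) = -90 - ¼ = -361/4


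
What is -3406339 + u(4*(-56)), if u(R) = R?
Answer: -3406563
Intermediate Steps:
-3406339 + u(4*(-56)) = -3406339 + 4*(-56) = -3406339 - 224 = -3406563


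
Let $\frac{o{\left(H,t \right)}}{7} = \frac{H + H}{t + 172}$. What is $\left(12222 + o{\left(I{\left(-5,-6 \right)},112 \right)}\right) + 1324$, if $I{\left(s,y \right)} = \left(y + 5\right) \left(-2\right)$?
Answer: $\frac{961773}{71} \approx 13546.0$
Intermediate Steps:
$I{\left(s,y \right)} = -10 - 2 y$ ($I{\left(s,y \right)} = \left(5 + y\right) \left(-2\right) = -10 - 2 y$)
$o{\left(H,t \right)} = \frac{14 H}{172 + t}$ ($o{\left(H,t \right)} = 7 \frac{H + H}{t + 172} = 7 \frac{2 H}{172 + t} = \frac{14 H}{172 + t}$)
$\left(12222 + o{\left(I{\left(-5,-6 \right)},112 \right)}\right) + 1324 = \left(12222 + \frac{14 \left(-10 - -12\right)}{172 + 112}\right) + 1324 = \left(12222 + \frac{14 \left(-10 + 12\right)}{284}\right) + 1324 = \left(12222 + 14 \cdot 2 \cdot \frac{1}{284}\right) + 1324 = \left(12222 + \frac{7}{71}\right) + 1324 = \frac{867769}{71} + 1324 = \frac{961773}{71}$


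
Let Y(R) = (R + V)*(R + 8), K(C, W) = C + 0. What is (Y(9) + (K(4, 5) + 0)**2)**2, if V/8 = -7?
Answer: 613089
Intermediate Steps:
V = -56 (V = 8*(-7) = -56)
K(C, W) = C
Y(R) = (-56 + R)*(8 + R) (Y(R) = (R - 56)*(R + 8) = (-56 + R)*(8 + R))
(Y(9) + (K(4, 5) + 0)**2)**2 = ((-448 + 9**2 - 48*9) + (4 + 0)**2)**2 = ((-448 + 81 - 432) + 4**2)**2 = (-799 + 16)**2 = (-783)**2 = 613089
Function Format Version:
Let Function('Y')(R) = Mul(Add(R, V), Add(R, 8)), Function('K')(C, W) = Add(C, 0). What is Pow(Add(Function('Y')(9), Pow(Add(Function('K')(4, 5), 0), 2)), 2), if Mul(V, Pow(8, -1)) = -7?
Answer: 613089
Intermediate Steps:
V = -56 (V = Mul(8, -7) = -56)
Function('K')(C, W) = C
Function('Y')(R) = Mul(Add(-56, R), Add(8, R)) (Function('Y')(R) = Mul(Add(R, -56), Add(R, 8)) = Mul(Add(-56, R), Add(8, R)))
Pow(Add(Function('Y')(9), Pow(Add(Function('K')(4, 5), 0), 2)), 2) = Pow(Add(Add(-448, Pow(9, 2), Mul(-48, 9)), Pow(Add(4, 0), 2)), 2) = Pow(Add(Add(-448, 81, -432), Pow(4, 2)), 2) = Pow(Add(-799, 16), 2) = Pow(-783, 2) = 613089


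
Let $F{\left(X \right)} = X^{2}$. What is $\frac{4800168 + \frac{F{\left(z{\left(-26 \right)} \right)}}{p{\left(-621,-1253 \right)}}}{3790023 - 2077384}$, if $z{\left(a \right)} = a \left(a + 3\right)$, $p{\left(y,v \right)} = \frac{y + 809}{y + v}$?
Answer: $\frac{58070422}{80494033} \approx 0.72143$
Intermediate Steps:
$p{\left(y,v \right)} = \frac{809 + y}{v + y}$
$z{\left(a \right)} = a \left(3 + a\right)$
$\frac{4800168 + \frac{F{\left(z{\left(-26 \right)} \right)}}{p{\left(-621,-1253 \right)}}}{3790023 - 2077384} = \frac{4800168 + \frac{\left(- 26 \left(3 - 26\right)\right)^{2}}{\frac{1}{-1253 - 621} \left(809 - 621\right)}}{3790023 - 2077384} = \frac{4800168 + \frac{\left(\left(-26\right) \left(-23\right)\right)^{2}}{\frac{1}{-1874} \cdot 188}}{1712639} = \left(4800168 + \frac{598^{2}}{\left(- \frac{1}{1874}\right) 188}\right) \frac{1}{1712639} = \left(4800168 + \frac{357604}{- \frac{94}{937}}\right) \frac{1}{1712639} = \left(4800168 + 357604 \left(- \frac{937}{94}\right)\right) \frac{1}{1712639} = \left(4800168 - \frac{167537474}{47}\right) \frac{1}{1712639} = \frac{58070422}{47} \cdot \frac{1}{1712639} = \frac{58070422}{80494033}$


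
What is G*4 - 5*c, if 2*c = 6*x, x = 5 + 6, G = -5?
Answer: -185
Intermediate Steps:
x = 11
c = 33 (c = (6*11)/2 = (½)*66 = 33)
G*4 - 5*c = -5*4 - 5*33 = -20 - 165 = -185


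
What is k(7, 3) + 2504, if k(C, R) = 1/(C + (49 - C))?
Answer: 122697/49 ≈ 2504.0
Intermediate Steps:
k(C, R) = 1/49
k(7, 3) + 2504 = 1/49 + 2504 = 122697/49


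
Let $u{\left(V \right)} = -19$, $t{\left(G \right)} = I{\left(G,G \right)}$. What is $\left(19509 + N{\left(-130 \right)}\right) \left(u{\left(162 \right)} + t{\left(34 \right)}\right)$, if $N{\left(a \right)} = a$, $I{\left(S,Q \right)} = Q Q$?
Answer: $22033923$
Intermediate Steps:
$I{\left(S,Q \right)} = Q^{2}$
$t{\left(G \right)} = G^{2}$
$\left(19509 + N{\left(-130 \right)}\right) \left(u{\left(162 \right)} + t{\left(34 \right)}\right) = \left(19509 - 130\right) \left(-19 + 34^{2}\right) = 19379 \left(-19 + 1156\right) = 19379 \cdot 1137 = 22033923$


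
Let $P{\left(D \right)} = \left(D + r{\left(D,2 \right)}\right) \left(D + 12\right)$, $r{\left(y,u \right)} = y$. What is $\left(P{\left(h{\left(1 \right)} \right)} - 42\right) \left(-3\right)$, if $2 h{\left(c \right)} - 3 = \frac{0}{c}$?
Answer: $\frac{9}{2} \approx 4.5$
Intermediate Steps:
$h{\left(c \right)} = \frac{3}{2}$ ($h{\left(c \right)} = \frac{3}{2} + \frac{0 \frac{1}{c}}{2} = \frac{3}{2} + \frac{1}{2} \cdot 0 = \frac{3}{2} + 0 = \frac{3}{2}$)
$P{\left(D \right)} = 2 D \left(12 + D\right)$ ($P{\left(D \right)} = \left(D + D\right) \left(D + 12\right) = 2 D \left(12 + D\right)$)
$\left(P{\left(h{\left(1 \right)} \right)} - 42\right) \left(-3\right) = \left(2 \cdot \frac{3}{2} \left(12 + \frac{3}{2}\right) - 42\right) \left(-3\right) = \left(2 \cdot \frac{3}{2} \cdot \frac{27}{2} - 42\right) \left(-3\right) = \left(\frac{81}{2} - 42\right) \left(-3\right) = \left(- \frac{3}{2}\right) \left(-3\right) = \frac{9}{2}$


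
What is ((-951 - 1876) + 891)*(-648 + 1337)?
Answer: -1333904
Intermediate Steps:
((-951 - 1876) + 891)*(-648 + 1337) = (-2827 + 891)*689 = -1936*689 = -1333904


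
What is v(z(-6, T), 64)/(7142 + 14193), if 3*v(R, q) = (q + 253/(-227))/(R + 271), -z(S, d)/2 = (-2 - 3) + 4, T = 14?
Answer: 2855/793290771 ≈ 3.5989e-6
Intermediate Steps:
z(S, d) = 2 (z(S, d) = -2*((-2 - 3) + 4) = -2*(-5 + 4) = -2*(-1) = 2)
v(R, q) = (-253/227 + q)/(3*(271 + R)) (v(R, q) = ((q + 253/(-227))/(R + 271))/3 = ((q + 253*(-1/227))/(271 + R))/3 = ((q - 253/227)/(271 + R))/3 = ((-253/227 + q)/(271 + R))/3 = (-253/227 + q)/(3*(271 + R)))
v(z(-6, T), 64)/(7142 + 14193) = ((-253 + 227*64)/(681*(271 + 2)))/(7142 + 14193) = ((1/681)*(-253 + 14528)/273)/21335 = ((1/681)*(1/273)*14275)*(1/21335) = (14275/185913)*(1/21335) = 2855/793290771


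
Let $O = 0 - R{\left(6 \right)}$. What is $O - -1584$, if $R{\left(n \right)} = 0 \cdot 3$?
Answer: $1584$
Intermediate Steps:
$R{\left(n \right)} = 0$
$O = 0$ ($O = 0 - 0 = 0 + 0 = 0$)
$O - -1584 = 0 - -1584 = 0 + 1584 = 1584$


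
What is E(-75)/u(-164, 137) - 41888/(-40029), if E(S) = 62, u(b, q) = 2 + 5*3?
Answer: 290354/61863 ≈ 4.6935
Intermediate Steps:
u(b, q) = 17 (u(b, q) = 2 + 15 = 17)
E(-75)/u(-164, 137) - 41888/(-40029) = 62/17 - 41888/(-40029) = 62*(1/17) - 41888*(-1/40029) = 62/17 + 3808/3639 = 290354/61863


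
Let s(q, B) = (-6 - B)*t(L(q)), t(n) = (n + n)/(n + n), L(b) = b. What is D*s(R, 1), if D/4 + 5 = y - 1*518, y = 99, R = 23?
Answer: 11872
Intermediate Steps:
t(n) = 1 (t(n) = (2*n)/((2*n)) = (2*n)*(1/(2*n)) = 1)
s(q, B) = -6 - B (s(q, B) = (-6 - B)*1 = -6 - B)
D = -1696 (D = -20 + 4*(99 - 1*518) = -20 + 4*(99 - 518) = -20 + 4*(-419) = -20 - 1676 = -1696)
D*s(R, 1) = -1696*(-6 - 1*1) = -1696*(-6 - 1) = -1696*(-7) = 11872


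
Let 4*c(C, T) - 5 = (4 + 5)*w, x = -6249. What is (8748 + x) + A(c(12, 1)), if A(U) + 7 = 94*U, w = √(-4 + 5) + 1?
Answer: 6065/2 ≈ 3032.5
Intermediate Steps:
w = 2 (w = √1 + 1 = 1 + 1 = 2)
c(C, T) = 23/4 (c(C, T) = 5/4 + ((4 + 5)*2)/4 = 5/4 + (9*2)/4 = 5/4 + (¼)*18 = 5/4 + 9/2 = 23/4)
A(U) = -7 + 94*U
(8748 + x) + A(c(12, 1)) = (8748 - 6249) + (-7 + 94*(23/4)) = 2499 + (-7 + 1081/2) = 2499 + 1067/2 = 6065/2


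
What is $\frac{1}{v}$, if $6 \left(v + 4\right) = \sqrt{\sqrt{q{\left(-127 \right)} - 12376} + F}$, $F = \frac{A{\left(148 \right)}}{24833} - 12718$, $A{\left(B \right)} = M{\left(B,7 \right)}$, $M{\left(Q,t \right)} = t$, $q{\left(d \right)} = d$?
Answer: $\frac{148998}{-595992 + \sqrt{24833} \sqrt{-315826087 + 24833 i \sqrt{12503}}} \approx -0.010627 - 0.050988 i$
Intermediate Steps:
$A{\left(B \right)} = 7$
$F = - \frac{315826087}{24833}$ ($F = \frac{7}{24833} - 12718 = - \frac{315826087}{24833} \approx -12718.0$)
$v = -4 + \frac{\sqrt{- \frac{315826087}{24833} + i \sqrt{12503}}}{6}$ ($v = -4 + \frac{\sqrt{\sqrt{-127 - 12376} - \frac{315826087}{24833}}}{6} = -4 + \frac{\sqrt{\sqrt{-12503} - \frac{315826087}{24833}}}{6} = -4 + \frac{\sqrt{i \sqrt{12503} - \frac{315826087}{24833}}}{6} = -4 + \frac{\sqrt{- \frac{315826087}{24833} + i \sqrt{12503}}}{6} \approx -3.9174 + 18.796 i$)
$\frac{1}{v} = \frac{1}{-4 + \frac{\sqrt{-7842909218471 + 616677889 i \sqrt{12503}}}{148998}}$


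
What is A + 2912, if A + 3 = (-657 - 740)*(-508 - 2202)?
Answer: 3788779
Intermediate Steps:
A = 3785867 (A = -3 + (-657 - 740)*(-508 - 2202) = -3 - 1397*(-2710) = -3 + 3785870 = 3785867)
A + 2912 = 3785867 + 2912 = 3788779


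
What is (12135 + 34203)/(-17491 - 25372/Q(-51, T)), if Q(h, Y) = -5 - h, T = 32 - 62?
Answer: -1065774/414979 ≈ -2.5683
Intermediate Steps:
T = -30
(12135 + 34203)/(-17491 - 25372/Q(-51, T)) = (12135 + 34203)/(-17491 - 25372/(-5 - 1*(-51))) = 46338/(-17491 - 25372/(-5 + 51)) = 46338/(-17491 - 25372/46) = 46338/(-17491 - 25372*1/46) = 46338/(-17491 - 12686/23) = 46338/(-414979/23) = 46338*(-23/414979) = -1065774/414979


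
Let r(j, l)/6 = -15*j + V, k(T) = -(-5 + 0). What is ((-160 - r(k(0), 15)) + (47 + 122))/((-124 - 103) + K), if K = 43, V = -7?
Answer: -501/184 ≈ -2.7228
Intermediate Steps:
k(T) = 5 (k(T) = -1*(-5) = 5)
r(j, l) = -42 - 90*j (r(j, l) = 6*(-15*j - 7) = 6*(-7 - 15*j) = -42 - 90*j)
((-160 - r(k(0), 15)) + (47 + 122))/((-124 - 103) + K) = ((-160 - (-42 - 90*5)) + (47 + 122))/((-124 - 103) + 43) = ((-160 - (-42 - 450)) + 169)/(-227 + 43) = ((-160 - 1*(-492)) + 169)/(-184) = ((-160 + 492) + 169)*(-1/184) = (332 + 169)*(-1/184) = 501*(-1/184) = -501/184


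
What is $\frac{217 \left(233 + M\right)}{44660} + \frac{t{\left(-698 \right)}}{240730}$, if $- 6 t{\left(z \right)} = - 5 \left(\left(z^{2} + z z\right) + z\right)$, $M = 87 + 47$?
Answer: $\frac{791567671}{153585740} \approx 5.1539$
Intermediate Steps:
$M = 134$
$t{\left(z \right)} = \frac{5 z^{2}}{3} + \frac{5 z}{6}$ ($t{\left(z \right)} = - \frac{\left(-5\right) \left(\left(z^{2} + z z\right) + z\right)}{6} = - \frac{\left(-5\right) \left(\left(z^{2} + z^{2}\right) + z\right)}{6} = - \frac{\left(-5\right) \left(2 z^{2} + z\right)}{6} = - \frac{\left(-5\right) \left(z + 2 z^{2}\right)}{6} = - \frac{- 10 z^{2} - 5 z}{6} = \frac{5 z^{2}}{3} + \frac{5 z}{6}$)
$\frac{217 \left(233 + M\right)}{44660} + \frac{t{\left(-698 \right)}}{240730} = \frac{217 \left(233 + 134\right)}{44660} + \frac{\frac{5}{6} \left(-698\right) \left(1 + 2 \left(-698\right)\right)}{240730} = 217 \cdot 367 \cdot \frac{1}{44660} + \frac{5}{6} \left(-698\right) \left(1 - 1396\right) \frac{1}{240730} = 79639 \cdot \frac{1}{44660} + \frac{5}{6} \left(-698\right) \left(-1395\right) \frac{1}{240730} = \frac{11377}{6380} + 811425 \cdot \frac{1}{240730} = \frac{11377}{6380} + \frac{162285}{48146} = \frac{791567671}{153585740}$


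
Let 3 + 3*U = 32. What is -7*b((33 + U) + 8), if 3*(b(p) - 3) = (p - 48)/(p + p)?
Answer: -2401/114 ≈ -21.061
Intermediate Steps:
U = 29/3 (U = -1 + (1/3)*32 = -1 + 32/3 = 29/3 ≈ 9.6667)
b(p) = 3 + (-48 + p)/(6*p) (b(p) = 3 + ((p - 48)/(p + p))/3 = 3 + ((-48 + p)/((2*p)))/3 = 3 + ((-48 + p)*(1/(2*p)))/3 = 3 + ((-48 + p)/(2*p))/3 = 3 + (-48 + p)/(6*p))
-7*b((33 + U) + 8) = -7*(19/6 - 8/((33 + 29/3) + 8)) = -7*(19/6 - 8/(128/3 + 8)) = -7*(19/6 - 8/152/3) = -7*(19/6 - 8*3/152) = -7*(19/6 - 3/19) = -7*343/114 = -2401/114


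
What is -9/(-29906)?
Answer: 9/29906 ≈ 0.00030094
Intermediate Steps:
-9/(-29906) = -9*(-1/29906) = 9/29906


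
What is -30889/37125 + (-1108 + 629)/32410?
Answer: -203779073/240644250 ≈ -0.84681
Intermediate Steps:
-30889/37125 + (-1108 + 629)/32410 = -30889*1/37125 - 479*1/32410 = -30889/37125 - 479/32410 = -203779073/240644250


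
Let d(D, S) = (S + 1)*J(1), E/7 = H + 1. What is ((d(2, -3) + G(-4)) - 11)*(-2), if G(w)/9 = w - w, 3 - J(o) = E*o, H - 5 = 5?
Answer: -274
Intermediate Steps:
H = 10 (H = 5 + 5 = 10)
E = 77 (E = 7*(10 + 1) = 7*11 = 77)
J(o) = 3 - 77*o
G(w) = 0 (G(w) = 9*(w - w) = 9*0 = 0)
d(D, S) = -74 - 74*S (d(D, S) = (S + 1)*(3 - 77*1) = (1 + S)*(3 - 77) = (1 + S)*(-74) = -74 - 74*S)
((d(2, -3) + G(-4)) - 11)*(-2) = (((-74 - 74*(-3)) + 0) - 11)*(-2) = (((-74 + 222) + 0) - 11)*(-2) = ((148 + 0) - 11)*(-2) = (148 - 11)*(-2) = 137*(-2) = -274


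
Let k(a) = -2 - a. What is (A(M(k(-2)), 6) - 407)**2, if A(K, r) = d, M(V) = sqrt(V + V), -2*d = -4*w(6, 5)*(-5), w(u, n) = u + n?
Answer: 267289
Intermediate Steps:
w(u, n) = n + u
d = -110 (d = -(-4*(5 + 6))*(-5)/2 = -(-4*11)*(-5)/2 = -(-22)*(-5) = -1/2*220 = -110)
M(V) = sqrt(2)*sqrt(V) (M(V) = sqrt(2*V) = sqrt(2)*sqrt(V))
A(K, r) = -110
(A(M(k(-2)), 6) - 407)**2 = (-110 - 407)**2 = (-517)**2 = 267289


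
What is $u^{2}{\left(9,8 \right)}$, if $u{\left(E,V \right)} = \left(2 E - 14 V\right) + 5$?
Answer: $7921$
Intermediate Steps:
$u{\left(E,V \right)} = 5 - 14 V + 2 E$ ($u{\left(E,V \right)} = \left(- 14 V + 2 E\right) + 5 = 5 - 14 V + 2 E$)
$u^{2}{\left(9,8 \right)} = \left(5 - 112 + 2 \cdot 9\right)^{2} = \left(5 - 112 + 18\right)^{2} = \left(-89\right)^{2} = 7921$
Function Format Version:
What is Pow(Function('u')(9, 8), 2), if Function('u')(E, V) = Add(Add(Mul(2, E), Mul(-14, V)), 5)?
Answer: 7921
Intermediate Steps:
Function('u')(E, V) = Add(5, Mul(-14, V), Mul(2, E)) (Function('u')(E, V) = Add(Add(Mul(-14, V), Mul(2, E)), 5) = Add(5, Mul(-14, V), Mul(2, E)))
Pow(Function('u')(9, 8), 2) = Pow(Add(5, Mul(-14, 8), Mul(2, 9)), 2) = Pow(Add(5, -112, 18), 2) = Pow(-89, 2) = 7921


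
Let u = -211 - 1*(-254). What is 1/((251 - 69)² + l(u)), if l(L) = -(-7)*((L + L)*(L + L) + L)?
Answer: 1/85197 ≈ 1.1738e-5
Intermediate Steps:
u = 43 (u = -211 + 254 = 43)
l(L) = 7*L + 28*L² (l(L) = -(-7)*((2*L)*(2*L) + L) = -(-7)*(4*L² + L) = -(-7)*(L + 4*L²) = -(-28*L² - 7*L) = 7*L + 28*L²)
1/((251 - 69)² + l(u)) = 1/((251 - 69)² + 7*43*(1 + 4*43)) = 1/(182² + 7*43*(1 + 172)) = 1/(33124 + 7*43*173) = 1/(33124 + 52073) = 1/85197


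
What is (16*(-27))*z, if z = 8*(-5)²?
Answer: -86400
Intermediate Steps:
z = 200 (z = 8*25 = 200)
(16*(-27))*z = (16*(-27))*200 = -432*200 = -86400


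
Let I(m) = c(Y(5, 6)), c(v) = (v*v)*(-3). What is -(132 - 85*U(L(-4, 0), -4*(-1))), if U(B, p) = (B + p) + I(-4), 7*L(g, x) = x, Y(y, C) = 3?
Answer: -2087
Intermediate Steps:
c(v) = -3*v**2 (c(v) = v**2*(-3) = -3*v**2)
I(m) = -27 (I(m) = -3*3**2 = -3*9 = -27)
L(g, x) = x/7
U(B, p) = -27 + B + p (U(B, p) = (B + p) - 27 = -27 + B + p)
-(132 - 85*U(L(-4, 0), -4*(-1))) = -(132 - 85*(-27 + (1/7)*0 - 4*(-1))) = -(132 - 85*(-27 + 0 + 4)) = -(132 - 85*(-23)) = -(132 + 1955) = -1*2087 = -2087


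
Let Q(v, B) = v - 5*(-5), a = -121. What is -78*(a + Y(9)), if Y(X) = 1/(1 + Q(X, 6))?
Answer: 330252/35 ≈ 9435.8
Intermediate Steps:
Q(v, B) = 25 + v (Q(v, B) = v + 25 = 25 + v)
Y(X) = 1/(26 + X) (Y(X) = 1/(1 + (25 + X)) = 1/(26 + X))
-78*(a + Y(9)) = -78*(-121 + 1/(26 + 9)) = -78*(-121 + 1/35) = -78*(-4234/35) = 330252/35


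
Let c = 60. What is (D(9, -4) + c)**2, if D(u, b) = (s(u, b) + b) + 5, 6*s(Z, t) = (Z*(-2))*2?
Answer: 3025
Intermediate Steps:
s(Z, t) = -2*Z/3 (s(Z, t) = ((Z*(-2))*2)/6 = (-2*Z*2)/6 = (-4*Z)/6 = -2*Z/3)
D(u, b) = 5 + b - 2*u/3 (D(u, b) = (-2*u/3 + b) + 5 = (b - 2*u/3) + 5 = 5 + b - 2*u/3)
(D(9, -4) + c)**2 = ((5 - 4 - 2/3*9) + 60)**2 = ((5 - 4 - 6) + 60)**2 = (-5 + 60)**2 = 55**2 = 3025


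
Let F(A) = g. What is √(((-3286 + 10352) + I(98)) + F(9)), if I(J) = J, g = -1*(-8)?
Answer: 2*√1793 ≈ 84.688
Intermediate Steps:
g = 8
F(A) = 8
√(((-3286 + 10352) + I(98)) + F(9)) = √(((-3286 + 10352) + 98) + 8) = √((7066 + 98) + 8) = √(7164 + 8) = √7172 = 2*√1793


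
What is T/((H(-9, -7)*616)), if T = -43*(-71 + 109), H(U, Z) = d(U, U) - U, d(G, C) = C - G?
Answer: -817/2772 ≈ -0.29473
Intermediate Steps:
H(U, Z) = -U (H(U, Z) = (U - U) - U = 0 - U = -U)
T = -1634 (T = -43*38 = -1634)
T/((H(-9, -7)*616)) = -1634/(-1*(-9)*616) = -1634/(9*616) = -1634/5544 = -1634*1/5544 = -817/2772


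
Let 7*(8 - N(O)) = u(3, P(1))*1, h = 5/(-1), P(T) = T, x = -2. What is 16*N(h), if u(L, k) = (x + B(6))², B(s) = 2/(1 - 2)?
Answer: 640/7 ≈ 91.429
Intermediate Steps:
B(s) = -2 (B(s) = 2/(-1) = 2*(-1) = -2)
h = -5 (h = 5*(-1) = -5)
u(L, k) = 16 (u(L, k) = (-2 - 2)² = (-4)² = 16)
N(O) = 40/7 (N(O) = 8 - 16/7 = 40/7)
16*N(h) = 16*(40/7) = 640/7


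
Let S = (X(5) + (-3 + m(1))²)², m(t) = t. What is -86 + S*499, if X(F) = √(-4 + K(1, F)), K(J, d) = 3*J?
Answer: 7399 + 3992*I ≈ 7399.0 + 3992.0*I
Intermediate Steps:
X(F) = I (X(F) = √(-4 + 3*1) = √(-4 + 3) = √(-1) = I)
S = (4 + I)² (S = (I + (-3 + 1)²)² = (I + (-2)²)² = (I + 4)² = (4 + I)² ≈ 15.0 + 8.0*I)
-86 + S*499 = -86 + (4 + I)²*499 = -86 + 499*(4 + I)²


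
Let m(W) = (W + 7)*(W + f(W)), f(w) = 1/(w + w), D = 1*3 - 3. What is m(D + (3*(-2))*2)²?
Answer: 2088025/576 ≈ 3625.0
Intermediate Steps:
D = 0 (D = 3 - 3 = 0)
f(w) = 1/(2*w)
m(W) = (7 + W)*(W + 1/(2*W)) (m(W) = (W + 7)*(W + 1/(2*W)) = (7 + W)*(W + 1/(2*W)))
m(D + (3*(-2))*2)² = (½ + (0 + (3*(-2))*2)² + 7*(0 + (3*(-2))*2) + 7/(2*(0 + (3*(-2))*2)))² = (½ + (0 - 6*2)² + 7*(0 - 6*2) + 7/(2*(0 - 6*2)))² = (½ + (0 - 12)² + 7*(0 - 12) + 7/(2*(0 - 12)))² = (½ + (-12)² + 7*(-12) + (7/2)/(-12))² = (½ + 144 - 84 + (7/2)*(-1/12))² = (½ + 144 - 84 - 7/24)² = (1445/24)² = 2088025/576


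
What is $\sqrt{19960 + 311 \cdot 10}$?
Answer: $\sqrt{23070} \approx 151.89$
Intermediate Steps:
$\sqrt{19960 + 311 \cdot 10} = \sqrt{19960 + 3110} = \sqrt{23070}$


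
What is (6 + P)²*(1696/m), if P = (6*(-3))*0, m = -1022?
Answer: -30528/511 ≈ -59.742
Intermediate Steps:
P = 0 (P = -18*0 = 0)
(6 + P)²*(1696/m) = (6 + 0)²*(1696/(-1022)) = 6²*(1696*(-1/1022)) = 36*(-848/511) = -30528/511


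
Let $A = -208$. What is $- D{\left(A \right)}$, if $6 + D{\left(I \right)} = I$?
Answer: $214$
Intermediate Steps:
$D{\left(I \right)} = -6 + I$
$- D{\left(A \right)} = - (-6 - 208) = \left(-1\right) \left(-214\right) = 214$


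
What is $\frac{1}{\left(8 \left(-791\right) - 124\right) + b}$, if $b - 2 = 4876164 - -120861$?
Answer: $\frac{1}{4990575} \approx 2.0038 \cdot 10^{-7}$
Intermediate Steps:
$b = 4997027$ ($b = 2 + \left(4876164 - -120861\right) = 2 + \left(4876164 + 120861\right) = 2 + 4997025 = 4997027$)
$\frac{1}{\left(8 \left(-791\right) - 124\right) + b} = \frac{1}{\left(8 \left(-791\right) - 124\right) + 4997027} = \frac{1}{\left(-6328 - 124\right) + 4997027} = \frac{1}{-6452 + 4997027} = \frac{1}{4990575}$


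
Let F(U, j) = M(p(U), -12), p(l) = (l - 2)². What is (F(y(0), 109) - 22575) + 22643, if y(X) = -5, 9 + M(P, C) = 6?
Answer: 65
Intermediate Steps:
p(l) = (-2 + l)²
M(P, C) = -3 (M(P, C) = -9 + 6 = -3)
F(U, j) = -3
(F(y(0), 109) - 22575) + 22643 = (-3 - 22575) + 22643 = -22578 + 22643 = 65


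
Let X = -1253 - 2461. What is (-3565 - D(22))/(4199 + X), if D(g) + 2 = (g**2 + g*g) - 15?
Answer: -4516/485 ≈ -9.3113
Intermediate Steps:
D(g) = -17 + 2*g**2 (D(g) = -2 + ((g**2 + g*g) - 15) = -2 + ((g**2 + g**2) - 15) = -2 + (2*g**2 - 15) = -2 + (-15 + 2*g**2) = -17 + 2*g**2)
X = -3714
(-3565 - D(22))/(4199 + X) = (-3565 - (-17 + 2*22**2))/(4199 - 3714) = (-3565 - (-17 + 2*484))/485 = (-3565 - (-17 + 968))*(1/485) = (-3565 - 1*951)*(1/485) = (-3565 - 951)*(1/485) = -4516*1/485 = -4516/485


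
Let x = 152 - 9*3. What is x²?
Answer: 15625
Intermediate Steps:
x = 125 (x = 152 - 1*27 = 152 - 27 = 125)
x² = 125² = 15625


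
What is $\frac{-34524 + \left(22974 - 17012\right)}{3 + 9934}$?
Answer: $- \frac{28562}{9937} \approx -2.8743$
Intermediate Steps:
$\frac{-34524 + \left(22974 - 17012\right)}{3 + 9934} = \frac{-34524 + \left(22974 - 17012\right)}{9937} = \left(-34524 + 5962\right) \frac{1}{9937} = \left(-28562\right) \frac{1}{9937} = - \frac{28562}{9937}$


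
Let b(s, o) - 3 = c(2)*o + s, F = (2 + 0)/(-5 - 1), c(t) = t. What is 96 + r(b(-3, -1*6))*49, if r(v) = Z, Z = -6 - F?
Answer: -545/3 ≈ -181.67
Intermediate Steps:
F = -1/3 (F = 2/(-6) = 2*(-1/6) = -1/3 ≈ -0.33333)
b(s, o) = 3 + s + 2*o (b(s, o) = 3 + (2*o + s) = 3 + (s + 2*o) = 3 + s + 2*o)
Z = -17/3 (Z = -6 - 1*(-1/3) = -6 + 1/3 = -17/3 ≈ -5.6667)
r(v) = -17/3
96 + r(b(-3, -1*6))*49 = 96 - 17/3*49 = 96 - 833/3 = -545/3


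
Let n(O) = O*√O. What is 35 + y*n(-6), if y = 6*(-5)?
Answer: 35 + 180*I*√6 ≈ 35.0 + 440.91*I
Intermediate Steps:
n(O) = O^(3/2)
y = -30
35 + y*n(-6) = 35 - (-180)*I*√6 = 35 + 180*I*√6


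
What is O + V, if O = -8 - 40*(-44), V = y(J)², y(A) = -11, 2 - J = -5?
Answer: 1873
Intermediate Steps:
J = 7 (J = 2 - 1*(-5) = 2 + 5 = 7)
V = 121 (V = (-11)² = 121)
O = 1752 (O = -8 + 1760 = 1752)
O + V = 1752 + 121 = 1873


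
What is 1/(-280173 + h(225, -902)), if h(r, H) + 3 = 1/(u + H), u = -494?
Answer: -1396/391125697 ≈ -3.5692e-6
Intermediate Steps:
h(r, H) = -3 + 1/(-494 + H)
1/(-280173 + h(225, -902)) = 1/(-280173 + (1483 - 3*(-902))/(-494 - 902)) = 1/(-280173 + (1483 + 2706)/(-1396)) = 1/(-280173 - 1/1396*4189) = 1/(-280173 - 4189/1396) = 1/(-391125697/1396) = -1396/391125697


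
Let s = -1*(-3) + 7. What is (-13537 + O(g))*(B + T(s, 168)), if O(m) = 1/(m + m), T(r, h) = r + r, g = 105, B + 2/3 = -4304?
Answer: 18270476363/315 ≈ 5.8002e+7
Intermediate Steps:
B = -12914/3 (B = -⅔ - 4304 = -12914/3 ≈ -4304.7)
s = 10 (s = 3 + 7 = 10)
T(r, h) = 2*r
O(m) = 1/(2*m)
(-13537 + O(g))*(B + T(s, 168)) = (-13537 + (½)/105)*(-12914/3 + 2*10) = (-13537 + (½)*(1/105))*(-12914/3 + 20) = (-13537 + 1/210)*(-12854/3) = -2842769/210*(-12854/3) = 18270476363/315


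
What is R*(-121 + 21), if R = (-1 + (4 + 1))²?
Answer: -1600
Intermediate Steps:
R = 16 (R = (-1 + 5)² = 4² = 16)
R*(-121 + 21) = 16*(-121 + 21) = 16*(-100) = -1600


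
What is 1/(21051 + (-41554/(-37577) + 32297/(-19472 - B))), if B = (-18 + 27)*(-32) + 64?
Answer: 723282096/15225397609919 ≈ 4.7505e-5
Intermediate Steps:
B = -224 (B = 9*(-32) + 64 = -288 + 64 = -224)
1/(21051 + (-41554/(-37577) + 32297/(-19472 - B))) = 1/(21051 + (-41554/(-37577) + 32297/(-19472 - 1*(-224)))) = 1/(21051 + (-41554*(-1/37577) + 32297/(-19472 + 224))) = 1/(21051 + (41554/37577 + 32297/(-19248))) = 1/(21051 + (41554/37577 + 32297*(-1/19248))) = 1/(21051 + (41554/37577 - 32297/19248)) = 1/(21051 - 413792977/723282096) = 1/(15225397609919/723282096) = 723282096/15225397609919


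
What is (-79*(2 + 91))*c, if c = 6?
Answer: -44082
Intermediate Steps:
(-79*(2 + 91))*c = -79*(2 + 91)*6 = -79*93*6 = -7347*6 = -44082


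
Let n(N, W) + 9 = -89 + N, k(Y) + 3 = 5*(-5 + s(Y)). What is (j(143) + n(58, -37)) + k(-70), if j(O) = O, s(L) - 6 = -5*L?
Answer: 1855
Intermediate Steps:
s(L) = 6 - 5*L
k(Y) = 2 - 25*Y (k(Y) = -3 + 5*(-5 + (6 - 5*Y)) = -3 + 5*(1 - 5*Y) = -3 + (5 - 25*Y) = 2 - 25*Y)
n(N, W) = -98 + N (n(N, W) = -9 + (-89 + N) = -98 + N)
(j(143) + n(58, -37)) + k(-70) = (143 + (-98 + 58)) + (2 - 25*(-70)) = (143 - 40) + (2 + 1750) = 103 + 1752 = 1855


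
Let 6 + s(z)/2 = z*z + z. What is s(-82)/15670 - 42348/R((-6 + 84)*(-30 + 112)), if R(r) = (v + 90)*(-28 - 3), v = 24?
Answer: 59208034/4614815 ≈ 12.830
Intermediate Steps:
s(z) = -12 + 2*z + 2*z**2 (s(z) = -12 + 2*(z*z + z) = -12 + 2*(z**2 + z) = -12 + 2*(z + z**2) = -12 + (2*z + 2*z**2) = -12 + 2*z + 2*z**2)
R(r) = -3534 (R(r) = (24 + 90)*(-28 - 3) = 114*(-31) = -3534)
s(-82)/15670 - 42348/R((-6 + 84)*(-30 + 112)) = (-12 + 2*(-82) + 2*(-82)**2)/15670 - 42348/(-3534) = (-12 - 164 + 2*6724)*(1/15670) - 42348*(-1/3534) = (-12 - 164 + 13448)*(1/15670) + 7058/589 = 13272*(1/15670) + 7058/589 = 6636/7835 + 7058/589 = 59208034/4614815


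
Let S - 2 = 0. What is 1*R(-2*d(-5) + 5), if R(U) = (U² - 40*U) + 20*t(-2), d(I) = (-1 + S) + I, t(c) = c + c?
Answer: -431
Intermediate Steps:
S = 2 (S = 2 + 0 = 2)
t(c) = 2*c
d(I) = 1 + I (d(I) = (-1 + 2) + I = 1 + I)
R(U) = -80 + U² - 40*U (R(U) = (U² - 40*U) + 20*(2*(-2)) = (U² - 40*U) + 20*(-4) = (U² - 40*U) - 80 = -80 + U² - 40*U)
1*R(-2*d(-5) + 5) = 1*(-80 + (-2*(1 - 5) + 5)² - 40*(-2*(1 - 5) + 5)) = 1*(-80 + (-2*(-4) + 5)² - 40*(-2*(-4) + 5)) = 1*(-80 + (8 + 5)² - 40*(8 + 5)) = 1*(-80 + 13² - 40*13) = 1*(-80 + 169 - 520) = 1*(-431) = -431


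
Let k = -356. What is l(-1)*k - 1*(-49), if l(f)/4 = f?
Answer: 1473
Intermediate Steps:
l(f) = 4*f
l(-1)*k - 1*(-49) = (4*(-1))*(-356) - 1*(-49) = -4*(-356) + 49 = 1424 + 49 = 1473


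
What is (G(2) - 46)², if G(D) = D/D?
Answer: 2025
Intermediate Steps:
G(D) = 1
(G(2) - 46)² = (1 - 46)² = (-45)² = 2025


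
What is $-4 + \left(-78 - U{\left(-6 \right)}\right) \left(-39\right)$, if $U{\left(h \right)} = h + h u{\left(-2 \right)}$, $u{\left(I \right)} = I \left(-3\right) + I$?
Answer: $1868$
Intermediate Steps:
$u{\left(I \right)} = - 2 I$ ($u{\left(I \right)} = - 3 I + I = - 2 I$)
$U{\left(h \right)} = 5 h$ ($U{\left(h \right)} = h + h \left(\left(-2\right) \left(-2\right)\right) = h + h 4 = h + 4 h = 5 h$)
$-4 + \left(-78 - U{\left(-6 \right)}\right) \left(-39\right) = -4 + \left(-78 - 5 \left(-6\right)\right) \left(-39\right) = -4 + \left(-78 - -30\right) \left(-39\right) = -4 + \left(-78 + 30\right) \left(-39\right) = -4 - -1872 = -4 + 1872 = 1868$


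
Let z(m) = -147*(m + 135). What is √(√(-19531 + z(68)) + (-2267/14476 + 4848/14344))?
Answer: √(252461168575 + 2783827764872*I*√12343)/1179794 ≈ 10.545 + 10.536*I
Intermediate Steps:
z(m) = -19845 - 147*m (z(m) = -147*(135 + m) = -19845 - 147*m)
√(√(-19531 + z(68)) + (-2267/14476 + 4848/14344)) = √(√(-19531 + (-19845 - 147*68)) + (-2267/14476 + 4848/14344)) = √(√(-19531 + (-19845 - 9996)) + (-2267*1/14476 + 4848*(1/14344))) = √(√(-19531 - 29841) + (-2267/14476 + 606/1793)) = √(√(-49372) + 427975/2359588) = √(2*I*√12343 + 427975/2359588) = √(427975/2359588 + 2*I*√12343)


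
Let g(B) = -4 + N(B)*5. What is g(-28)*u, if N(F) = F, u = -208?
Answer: 29952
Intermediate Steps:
g(B) = -4 + 5*B (g(B) = -4 + B*5 = -4 + 5*B)
g(-28)*u = (-4 + 5*(-28))*(-208) = (-4 - 140)*(-208) = -144*(-208) = 29952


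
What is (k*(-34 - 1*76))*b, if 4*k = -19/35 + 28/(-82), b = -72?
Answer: -502524/287 ≈ -1751.0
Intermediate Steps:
k = -1269/5740 (k = (-19/35 + 28/(-82))/4 = (-19*1/35 + 28*(-1/82))/4 = (-19/35 - 14/41)/4 = (¼)*(-1269/1435) = -1269/5740 ≈ -0.22108)
(k*(-34 - 1*76))*b = -1269*(-34 - 1*76)/5740*(-72) = -1269*(-34 - 76)/5740*(-72) = -1269/5740*(-110)*(-72) = (13959/574)*(-72) = -502524/287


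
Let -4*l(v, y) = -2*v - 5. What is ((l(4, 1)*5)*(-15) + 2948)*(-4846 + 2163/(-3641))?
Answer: -190881638833/14564 ≈ -1.3106e+7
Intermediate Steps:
l(v, y) = 5/4 + v/2 (l(v, y) = -(-2*v - 5)/4 = -(-5 - 2*v)/4 = 5/4 + v/2)
((l(4, 1)*5)*(-15) + 2948)*(-4846 + 2163/(-3641)) = (((5/4 + (1/2)*4)*5)*(-15) + 2948)*(-4846 + 2163/(-3641)) = (((5/4 + 2)*5)*(-15) + 2948)*(-4846 + 2163*(-1/3641)) = (((13/4)*5)*(-15) + 2948)*(-4846 - 2163/3641) = ((65/4)*(-15) + 2948)*(-17646449/3641) = (-975/4 + 2948)*(-17646449/3641) = (10817/4)*(-17646449/3641) = -190881638833/14564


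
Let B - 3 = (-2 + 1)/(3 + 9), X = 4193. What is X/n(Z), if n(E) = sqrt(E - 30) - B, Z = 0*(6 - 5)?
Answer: -352212/1109 - 603792*I*sqrt(30)/5545 ≈ -317.59 - 596.41*I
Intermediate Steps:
Z = 0 (Z = 0*1 = 0)
B = 35/12 (B = 3 + (-2 + 1)/(3 + 9) = 3 - 1/12 = 35/12 ≈ 2.9167)
n(E) = -35/12 + sqrt(-30 + E) (n(E) = sqrt(E - 30) - 1*35/12 = sqrt(-30 + E) - 35/12 = -35/12 + sqrt(-30 + E))
X/n(Z) = 4193/(-35/12 + sqrt(-30 + 0)) = 4193/(-35/12 + sqrt(-30)) = 4193/(-35/12 + I*sqrt(30))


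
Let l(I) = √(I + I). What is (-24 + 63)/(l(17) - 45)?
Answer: -1755/1991 - 39*√34/1991 ≈ -0.99568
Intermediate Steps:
l(I) = √2*√I (l(I) = √(2*I) = √2*√I)
(-24 + 63)/(l(17) - 45) = (-24 + 63)/(√2*√17 - 45) = 39/(√34 - 45) = 39/(-45 + √34)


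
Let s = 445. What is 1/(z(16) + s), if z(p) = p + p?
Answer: 1/477 ≈ 0.0020964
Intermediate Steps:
z(p) = 2*p
1/(z(16) + s) = 1/(2*16 + 445) = 1/(32 + 445) = 1/477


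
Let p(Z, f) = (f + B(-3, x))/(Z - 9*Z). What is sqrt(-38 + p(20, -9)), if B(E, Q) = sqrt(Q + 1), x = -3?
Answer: sqrt(-60710 - 10*I*sqrt(2))/40 ≈ 0.00071746 - 6.1599*I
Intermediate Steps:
B(E, Q) = sqrt(1 + Q)
p(Z, f) = -(f + I*sqrt(2))/(8*Z) (p(Z, f) = (f + sqrt(1 - 3))/(Z - 9*Z) = (f + sqrt(-2))/((-8*Z)) = (f + I*sqrt(2))*(-1/(8*Z)) = -(f + I*sqrt(2))/(8*Z))
sqrt(-38 + p(20, -9)) = sqrt(-38 + (1/8)*(-1*(-9) - I*sqrt(2))/20) = sqrt(-38 + (1/8)*(1/20)*(9 - I*sqrt(2))) = sqrt(-38 + (9/160 - I*sqrt(2)/160)) = sqrt(-6071/160 - I*sqrt(2)/160)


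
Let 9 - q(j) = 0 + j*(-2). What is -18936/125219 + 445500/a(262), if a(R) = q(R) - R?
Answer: 55779932844/33934349 ≈ 1643.8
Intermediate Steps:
q(j) = 9 + 2*j (q(j) = 9 - (0 + j*(-2)) = 9 - (0 - 2*j) = 9 - (-2)*j = 9 + 2*j)
a(R) = 9 + R (a(R) = (9 + 2*R) - R = 9 + R)
-18936/125219 + 445500/a(262) = -18936/125219 + 445500/(9 + 262) = -18936*1/125219 + 445500/271 = -18936/125219 + 445500*(1/271) = -18936/125219 + 445500/271 = 55779932844/33934349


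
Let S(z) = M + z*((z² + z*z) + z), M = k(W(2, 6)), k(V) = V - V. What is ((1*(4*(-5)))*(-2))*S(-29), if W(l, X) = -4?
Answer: -1917480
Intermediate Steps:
k(V) = 0
M = 0
S(z) = z*(z + 2*z²) (S(z) = 0 + z*((z² + z*z) + z) = 0 + z*((z² + z²) + z) = 0 + z*(2*z² + z) = 0 + z*(z + 2*z²) = z*(z + 2*z²))
((1*(4*(-5)))*(-2))*S(-29) = ((1*(4*(-5)))*(-2))*((-29)²*(1 + 2*(-29))) = ((1*(-20))*(-2))*(841*(1 - 58)) = (-20*(-2))*(841*(-57)) = 40*(-47937) = -1917480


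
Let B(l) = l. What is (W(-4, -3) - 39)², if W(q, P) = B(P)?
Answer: 1764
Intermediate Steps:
W(q, P) = P
(W(-4, -3) - 39)² = (-3 - 39)² = (-42)² = 1764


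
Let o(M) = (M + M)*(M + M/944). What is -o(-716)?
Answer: -60557490/59 ≈ -1.0264e+6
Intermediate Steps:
o(M) = 945*M²/472 (o(M) = (2*M)*(M + M*(1/944)) = (2*M)*(M + M/944) = (2*M)*(945*M/944) = 945*M²/472)
-o(-716) = -945*(-716)²/472 = -945*512656/472 = -1*60557490/59 = -60557490/59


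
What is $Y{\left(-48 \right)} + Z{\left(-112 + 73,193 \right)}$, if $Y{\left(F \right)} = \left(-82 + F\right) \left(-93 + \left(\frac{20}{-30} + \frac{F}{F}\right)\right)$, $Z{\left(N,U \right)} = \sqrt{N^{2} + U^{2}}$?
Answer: $\frac{36140}{3} + \sqrt{38770} \approx 12244.0$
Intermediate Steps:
$Y{\left(F \right)} = \frac{22796}{3} - \frac{278 F}{3}$ ($Y{\left(F \right)} = \left(-82 + F\right) \left(-93 + \left(20 \left(- \frac{1}{30}\right) + 1\right)\right) = \left(-82 + F\right) \left(-93 + \left(- \frac{2}{3} + 1\right)\right) = \left(-82 + F\right) \left(-93 + \frac{1}{3}\right) = \left(-82 + F\right) \left(- \frac{278}{3}\right) = \frac{22796}{3} - \frac{278 F}{3}$)
$Y{\left(-48 \right)} + Z{\left(-112 + 73,193 \right)} = \left(\frac{22796}{3} - -4448\right) + \sqrt{\left(-112 + 73\right)^{2} + 193^{2}} = \left(\frac{22796}{3} + 4448\right) + \sqrt{\left(-39\right)^{2} + 37249} = \frac{36140}{3} + \sqrt{1521 + 37249} = \frac{36140}{3} + \sqrt{38770}$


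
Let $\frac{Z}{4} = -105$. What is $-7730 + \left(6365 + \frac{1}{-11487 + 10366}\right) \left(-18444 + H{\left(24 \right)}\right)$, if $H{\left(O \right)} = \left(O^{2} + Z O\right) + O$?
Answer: $- \frac{199250984866}{1121} \approx -1.7774 \cdot 10^{8}$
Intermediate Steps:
$Z = -420$ ($Z = 4 \left(-105\right) = -420$)
$H{\left(O \right)} = O^{2} - 419 O$ ($H{\left(O \right)} = \left(O^{2} - 420 O\right) + O = O^{2} - 419 O$)
$-7730 + \left(6365 + \frac{1}{-11487 + 10366}\right) \left(-18444 + H{\left(24 \right)}\right) = -7730 + \left(6365 + \frac{1}{-11487 + 10366}\right) \left(-18444 + 24 \left(-419 + 24\right)\right) = -7730 + \left(6365 + \frac{1}{-1121}\right) \left(-18444 + 24 \left(-395\right)\right) = -7730 + \left(6365 - \frac{1}{1121}\right) \left(-18444 - 9480\right) = -7730 + \frac{7135164}{1121} \left(-27924\right) = -7730 - \frac{199242319536}{1121} = - \frac{199250984866}{1121}$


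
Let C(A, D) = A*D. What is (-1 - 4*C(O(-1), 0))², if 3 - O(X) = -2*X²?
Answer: 1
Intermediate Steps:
O(X) = 3 + 2*X² (O(X) = 3 - (-2)*X² = 3 + 2*X²)
(-1 - 4*C(O(-1), 0))² = (-1 - 4*(3 + 2*(-1)²)*0)² = (-1 - 4*(3 + 2*1)*0)² = (-1 - 4*(3 + 2)*0)² = (-1 - 20*0)² = (-1 - 4*0)² = (-1 + 0)² = (-1)² = 1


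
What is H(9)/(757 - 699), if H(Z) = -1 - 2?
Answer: -3/58 ≈ -0.051724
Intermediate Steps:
H(Z) = -3
H(9)/(757 - 699) = -3/(757 - 699) = -3/58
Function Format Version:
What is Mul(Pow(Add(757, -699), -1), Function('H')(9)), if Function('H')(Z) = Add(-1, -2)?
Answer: Rational(-3, 58) ≈ -0.051724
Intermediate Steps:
Function('H')(Z) = -3
Mul(Pow(Add(757, -699), -1), Function('H')(9)) = Mul(Pow(Add(757, -699), -1), -3) = Mul(Pow(58, -1), -3) = Mul(Rational(1, 58), -3) = Rational(-3, 58)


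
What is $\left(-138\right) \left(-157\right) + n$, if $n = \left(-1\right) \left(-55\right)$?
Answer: $21721$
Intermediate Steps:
$n = 55$
$\left(-138\right) \left(-157\right) + n = \left(-138\right) \left(-157\right) + 55 = 21666 + 55 = 21721$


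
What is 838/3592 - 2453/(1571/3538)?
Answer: -15586312095/2821516 ≈ -5524.1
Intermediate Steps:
838/3592 - 2453/(1571/3538) = 838*(1/3592) - 2453/(1571*(1/3538)) = 419/1796 - 2453/1571/3538 = 419/1796 - 2453*3538/1571 = 419/1796 - 8678714/1571 = -15586312095/2821516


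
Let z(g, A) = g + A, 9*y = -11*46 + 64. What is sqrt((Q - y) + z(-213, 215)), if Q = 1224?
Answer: 2*sqrt(2869)/3 ≈ 35.709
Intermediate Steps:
y = -442/9 (y = (-11*46 + 64)/9 = (-506 + 64)/9 = (1/9)*(-442) = -442/9 ≈ -49.111)
z(g, A) = A + g
sqrt((Q - y) + z(-213, 215)) = sqrt((1224 - 1*(-442/9)) + (215 - 213)) = sqrt((1224 + 442/9) + 2) = sqrt(11458/9 + 2) = sqrt(11476/9) = 2*sqrt(2869)/3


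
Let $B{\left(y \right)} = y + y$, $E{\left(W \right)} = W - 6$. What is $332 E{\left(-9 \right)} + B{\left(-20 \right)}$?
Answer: $-5020$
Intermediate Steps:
$E{\left(W \right)} = -6 + W$
$B{\left(y \right)} = 2 y$
$332 E{\left(-9 \right)} + B{\left(-20 \right)} = 332 \left(-6 - 9\right) + 2 \left(-20\right) = 332 \left(-15\right) - 40 = -4980 - 40 = -5020$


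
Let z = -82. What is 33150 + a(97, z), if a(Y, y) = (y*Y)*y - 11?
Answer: 685367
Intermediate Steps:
a(Y, y) = -11 + Y*y**2 (a(Y, y) = (Y*y)*y - 11 = Y*y**2 - 11 = -11 + Y*y**2)
33150 + a(97, z) = 33150 + (-11 + 97*(-82)**2) = 33150 + (-11 + 97*6724) = 33150 + (-11 + 652228) = 33150 + 652217 = 685367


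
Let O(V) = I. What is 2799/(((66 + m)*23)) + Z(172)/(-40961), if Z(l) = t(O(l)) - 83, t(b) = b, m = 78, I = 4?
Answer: 12767943/15073648 ≈ 0.84704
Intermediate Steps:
O(V) = 4
Z(l) = -79 (Z(l) = 4 - 83 = -79)
2799/(((66 + m)*23)) + Z(172)/(-40961) = 2799/(((66 + 78)*23)) - 79/(-40961) = 2799/((144*23)) - 79*(-1/40961) = 2799/3312 + 79/40961 = 2799*(1/3312) + 79/40961 = 311/368 + 79/40961 = 12767943/15073648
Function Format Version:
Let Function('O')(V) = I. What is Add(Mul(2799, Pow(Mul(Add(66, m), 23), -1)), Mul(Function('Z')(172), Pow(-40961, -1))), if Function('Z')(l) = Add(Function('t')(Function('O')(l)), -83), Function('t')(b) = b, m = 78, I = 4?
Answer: Rational(12767943, 15073648) ≈ 0.84704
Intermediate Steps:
Function('O')(V) = 4
Function('Z')(l) = -79 (Function('Z')(l) = Add(4, -83) = -79)
Add(Mul(2799, Pow(Mul(Add(66, m), 23), -1)), Mul(Function('Z')(172), Pow(-40961, -1))) = Add(Mul(2799, Pow(Mul(Add(66, 78), 23), -1)), Mul(-79, Pow(-40961, -1))) = Add(Mul(2799, Pow(Mul(144, 23), -1)), Mul(-79, Rational(-1, 40961))) = Add(Mul(2799, Pow(3312, -1)), Rational(79, 40961)) = Add(Mul(2799, Rational(1, 3312)), Rational(79, 40961)) = Add(Rational(311, 368), Rational(79, 40961)) = Rational(12767943, 15073648)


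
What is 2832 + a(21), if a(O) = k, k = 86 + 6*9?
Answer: 2972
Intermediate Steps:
k = 140 (k = 86 + 54 = 140)
a(O) = 140
2832 + a(21) = 2832 + 140 = 2972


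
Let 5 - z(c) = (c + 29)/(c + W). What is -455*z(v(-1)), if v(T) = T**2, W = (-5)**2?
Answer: -1750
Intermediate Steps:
W = 25
z(c) = 5 - (29 + c)/(25 + c) (z(c) = 5 - (c + 29)/(c + 25) = 5 - (29 + c)/(25 + c))
-455*z(v(-1)) = -1820*(24 + (-1)**2)/(25 + (-1)**2) = -1820*(24 + 1)/(25 + 1) = -1820*25/26 = -455*50/13 = -1750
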